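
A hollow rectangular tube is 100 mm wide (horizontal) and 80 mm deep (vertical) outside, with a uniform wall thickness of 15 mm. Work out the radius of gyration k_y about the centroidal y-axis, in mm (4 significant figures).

k_y ≈ 34.12 mm

Decompose the section into non-overlapping parts with the origin at the bottom-left of its bounding rectangle.
Outer rectangle: 100 × 80, A = 8 000 mm², x = 50 mm, Ī = 6 666 667 mm⁴.
Inner void (subtracted): 70 × 50, A = 3 500 mm², x = 50 mm, Ī = 1 429 167 mm⁴.
By symmetry the centroid is at mid-width, x̄ = 50 mm.
All pieces are centred on the centroidal y-axis, so I = ΣĪ (holes subtracted) = 5 237 500 mm⁴.
Radius of gyration: k = √(I/A) = √(5 237 500 / 4 500) = 34.1158 mm.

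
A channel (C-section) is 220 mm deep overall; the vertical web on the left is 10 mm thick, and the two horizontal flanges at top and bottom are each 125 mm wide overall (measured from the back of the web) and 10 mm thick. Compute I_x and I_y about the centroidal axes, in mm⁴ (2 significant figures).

Treat the section as a set of non-overlapping primitives; coordinates are from the bounding-box lower-left.
Web: 10 × 220, A = 2 200 mm², y = 110 mm, Ī = 8 873 333 mm⁴.
Top flange (beyond web): 115 × 10, A = 1 150 mm², y = 215 mm, Ī = 9 583 mm⁴.
Bottom flange (beyond web): 115 × 10, A = 1 150 mm², y = 5 mm, Ī = 9 583 mm⁴.
By symmetry the centroid is at mid-height, ȳ = 110 mm.
Transfer each piece to the centroidal x-axis using Ī + A·d² with d = y − 110:
  web: d = 0 mm → contributes +8 873 333 mm⁴
  top flange (beyond web): d = 105 mm → contributes +12 688 333 mm⁴
  bottom flange (beyond web): d = -105 mm → contributes +12 688 333 mm⁴
Total I = 34 250 000 mm⁴.
For the y-axis: x̄ = 36.94 mm.
Repeating about the centroidal y-axis gives I_y = 6 945 486 mm⁴.

I_x ≈ 3.4 × 10⁷ mm⁴, I_y ≈ 6.9 × 10⁶ mm⁴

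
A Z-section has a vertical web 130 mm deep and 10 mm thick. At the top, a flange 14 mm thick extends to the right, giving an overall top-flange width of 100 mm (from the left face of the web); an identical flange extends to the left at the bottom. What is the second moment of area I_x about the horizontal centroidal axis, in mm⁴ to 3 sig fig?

I_x ≈ 1.03 × 10⁷ mm⁴

Split into non-overlapping primitives; take the origin at the lower-left of the bounding box.
Web: 10 × 130, A = 1 300 mm², y = 65 mm, Ī = 1 830 833 mm⁴.
Top flange (beyond web): 90 × 14, A = 1 260 mm², y = 123 mm, Ī = 20 580 mm⁴.
Bottom flange (beyond web): 90 × 14, A = 1 260 mm², y = 7 mm, Ī = 20 580 mm⁴.
Centroid: ȳ = ΣA·y / ΣA = 65 mm.
Transfer each piece to the horizontal centroidal axis using Ī + A·d² with d = y − 65:
  web: d = 0 mm → contributes +1 830 833 mm⁴
  top flange (beyond web): d = 58 mm → contributes +4 259 220 mm⁴
  bottom flange (beyond web): d = -58 mm → contributes +4 259 220 mm⁴
Total I = 10 349 273 mm⁴.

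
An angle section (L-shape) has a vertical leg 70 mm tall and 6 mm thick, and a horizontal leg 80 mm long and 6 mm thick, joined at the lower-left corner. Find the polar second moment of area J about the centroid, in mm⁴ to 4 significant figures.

Break the section into simple shapes (no overlaps), measuring from the bottom-left corner of the bounding box.
Vertical leg: 6 × 70, A = 420 mm², y = 35 mm, Ī = 171 500 mm⁴.
Horizontal leg (remainder): 74 × 6, A = 444 mm², y = 3 mm, Ī = 1 332 mm⁴.
Centroid: ȳ = ΣA·y / ΣA = 18.5556 mm.
Transfer each piece to the centroidal x-axis using Ī + A·d² with d = y − 18.5556:
  vertical leg: d = 16.4444 mm → contributes +285 076 mm⁴
  horizontal leg (remainder): d = -15.5556 mm → contributes +108 769 mm⁴
Total I = 393 845 mm⁴.
For the y-axis: x̄ = 23.5556 mm.
Repeating about the centroidal y-axis gives I_y = 549 205 mm⁴.
Polar second moment: J = I_x + I_y = 943 051 mm⁴.

J ≈ 9.431 × 10⁵ mm⁴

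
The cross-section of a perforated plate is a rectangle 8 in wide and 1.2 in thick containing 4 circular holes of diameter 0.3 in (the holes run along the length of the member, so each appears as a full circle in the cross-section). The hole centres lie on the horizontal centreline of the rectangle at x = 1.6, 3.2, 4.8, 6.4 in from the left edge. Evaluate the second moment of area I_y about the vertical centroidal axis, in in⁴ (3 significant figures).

I_y ≈ 50.3 in⁴

Break the section into simple shapes (no overlaps), measuring from the bottom-left corner of the bounding box.
Plate: 8 × 1.2, A = 9.6 in², x = 4 in, Ī = 51.2 in⁴.
Hole 1 (subtracted): ⌀0.3, A = 0.070686 in², x = 1.6 in, Ī = 0.00039761 in⁴.
Hole 2 (subtracted): ⌀0.3, A = 0.070686 in², x = 3.2 in, Ī = 0.00039761 in⁴.
Hole 3 (subtracted): ⌀0.3, A = 0.070686 in², x = 4.8 in, Ī = 0.00039761 in⁴.
Hole 4 (subtracted): ⌀0.3, A = 0.070686 in², x = 6.4 in, Ī = 0.00039761 in⁴.
By symmetry the centroid is at mid-width, x̄ = 4 in.
Transfer each piece to the vertical centroidal axis using Ī + A·d² with d = x − 4:
  plate: d = 0 in → contributes +51.2 in⁴
  hole 1: d = -2.4 in → contributes −0.40755 in⁴
  hole 2: d = -0.8 in → contributes −0.045637 in⁴
  hole 3: d = 0.8 in → contributes −0.045637 in⁴
  hole 4: d = 2.4 in → contributes −0.40755 in⁴
Total I = 50.294 in⁴.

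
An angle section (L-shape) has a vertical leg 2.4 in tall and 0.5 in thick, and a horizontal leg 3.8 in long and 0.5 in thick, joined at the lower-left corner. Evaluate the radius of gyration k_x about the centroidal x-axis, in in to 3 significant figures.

Break the section into simple shapes (no overlaps), measuring from the bottom-left corner of the bounding box.
Vertical leg: 0.5 × 2.4, A = 1.2 in², y = 1.2 in, Ī = 0.576 in⁴.
Horizontal leg (remainder): 3.3 × 0.5, A = 1.65 in², y = 0.25 in, Ī = 0.034375 in⁴.
Centroid: ȳ = ΣA·y / ΣA = 0.65 in.
Transfer each piece to the centroidal x-axis using Ī + A·d² with d = y − 0.65:
  vertical leg: d = 0.55 in → contributes +0.939 in⁴
  horizontal leg (remainder): d = -0.4 in → contributes +0.29838 in⁴
Total I = 1.2374 in⁴.
Radius of gyration: k = √(I/A) = √(1.2374 / 2.85) = 0.65891 in.

k_x ≈ 0.659 in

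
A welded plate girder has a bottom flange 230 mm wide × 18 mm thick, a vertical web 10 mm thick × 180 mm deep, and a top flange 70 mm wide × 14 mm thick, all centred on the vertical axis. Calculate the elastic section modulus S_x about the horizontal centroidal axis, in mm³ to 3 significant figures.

Decompose the section into non-overlapping parts with the origin at the bottom-left of its bounding rectangle.
Bottom plate: 230 × 18, A = 4 140 mm², y = 9 mm, Ī = 111 780 mm⁴.
Web plate: 10 × 180, A = 1 800 mm², y = 108 mm, Ī = 4 860 000 mm⁴.
Top plate: 70 × 14, A = 980 mm², y = 205 mm, Ī = 16 007 mm⁴.
Centroid: ȳ = ΣA·y / ΣA = 62.509 mm.
Transfer each piece to the horizontal centroidal axis using Ī + A·d² with d = y − 62.509:
  bottom plate: d = -53.509 mm → contributes +11 965 336 mm⁴
  web plate: d = 45.491 mm → contributes +8 585 030 mm⁴
  top plate: d = 142.49 mm → contributes +19 913 710 mm⁴
Total I = 40 464 076 mm⁴.
Extreme fibre distance c = 149.49 mm; S = I/c = 270 678 mm³.

S_x ≈ 2.71 × 10⁵ mm³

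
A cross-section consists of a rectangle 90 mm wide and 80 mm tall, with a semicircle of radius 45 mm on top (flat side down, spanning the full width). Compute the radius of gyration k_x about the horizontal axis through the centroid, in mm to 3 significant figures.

Treat the section as a set of non-overlapping primitives; coordinates are from the bounding-box lower-left.
Rectangular body: 90 × 80, A = 7 200 mm², y = 40 mm, Ī = 3 840 000 mm⁴.
Semicircular cap: semicircle r = 45, A = 3180.9 mm², y = 99.099 mm, Ī = 450 072 mm⁴.
Centroid: ȳ = ΣA·y / ΣA = 58.109 mm.
Transfer each piece to the horizontal axis through the centroid using Ī + A·d² with d = y − 58.109:
  rectangular body: d = -18.109 mm → contributes +6 201 075 mm⁴
  semicircular cap: d = 40.99 mm → contributes +5 794 452 mm⁴
Total I = 11 995 526 mm⁴.
Radius of gyration: k = √(I/A) = √(11 995 526 / 10 381) = 33.993 mm.

k_x ≈ 34.0 mm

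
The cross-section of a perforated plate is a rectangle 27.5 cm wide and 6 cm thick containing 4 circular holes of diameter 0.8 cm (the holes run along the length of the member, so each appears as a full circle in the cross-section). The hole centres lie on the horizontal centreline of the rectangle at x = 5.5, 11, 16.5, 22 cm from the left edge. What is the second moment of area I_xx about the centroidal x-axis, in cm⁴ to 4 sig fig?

I_xx ≈ 494.9 cm⁴

Decompose the section into non-overlapping parts with the origin at the bottom-left of its bounding rectangle.
Plate: 27.5 × 6, A = 165 cm², y = 3 cm, Ī = 495 cm⁴.
Hole 1 (subtracted): ⌀0.8, A = 0.502655 cm², y = 3 cm, Ī = 0.0201062 cm⁴.
Hole 2 (subtracted): ⌀0.8, A = 0.502655 cm², y = 3 cm, Ī = 0.0201062 cm⁴.
Hole 3 (subtracted): ⌀0.8, A = 0.502655 cm², y = 3 cm, Ī = 0.0201062 cm⁴.
Hole 4 (subtracted): ⌀0.8, A = 0.502655 cm², y = 3 cm, Ī = 0.0201062 cm⁴.
By symmetry the centroid is at mid-height, ȳ = 3 cm.
All pieces are centred on the centroidal x-axis, so I = ΣĪ (holes subtracted) = 494.92 cm⁴.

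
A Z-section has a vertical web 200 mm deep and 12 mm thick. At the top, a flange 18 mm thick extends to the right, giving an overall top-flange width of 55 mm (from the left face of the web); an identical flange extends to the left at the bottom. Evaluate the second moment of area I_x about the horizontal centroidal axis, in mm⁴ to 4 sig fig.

Split into non-overlapping primitives; take the origin at the lower-left of the bounding box.
Web: 12 × 200, A = 2 400 mm², y = 100 mm, Ī = 8 000 000 mm⁴.
Top flange (beyond web): 43 × 18, A = 774 mm², y = 191 mm, Ī = 20 898 mm⁴.
Bottom flange (beyond web): 43 × 18, A = 774 mm², y = 9 mm, Ī = 20 898 mm⁴.
Centroid: ȳ = ΣA·y / ΣA = 100 mm.
Transfer each piece to the horizontal centroidal axis using Ī + A·d² with d = y − 100:
  web: d = 0 mm → contributes +8 000 000 mm⁴
  top flange (beyond web): d = 91 mm → contributes +6 430 392 mm⁴
  bottom flange (beyond web): d = -91 mm → contributes +6 430 392 mm⁴
Total I = 20 860 784 mm⁴.

I_x ≈ 2.086 × 10⁷ mm⁴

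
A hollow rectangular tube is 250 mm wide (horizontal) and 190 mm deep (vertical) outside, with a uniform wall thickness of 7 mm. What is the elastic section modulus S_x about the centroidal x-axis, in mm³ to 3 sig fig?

Treat the section as a set of non-overlapping primitives; coordinates are from the bounding-box lower-left.
Outer rectangle: 250 × 190, A = 47 500 mm², y = 95 mm, Ī = 142 895 833 mm⁴.
Inner void (subtracted): 236 × 176, A = 41 536 mm², y = 95 mm, Ī = 107 218 261 mm⁴.
By symmetry the centroid is at mid-height, ȳ = 95 mm.
All pieces are centred on the centroidal x-axis, so I = ΣĪ (holes subtracted) = 35 677 572 mm⁴.
Extreme fibre distance c = 95 mm; S = I/c = 375 553 mm³.

S_x ≈ 3.76 × 10⁵ mm³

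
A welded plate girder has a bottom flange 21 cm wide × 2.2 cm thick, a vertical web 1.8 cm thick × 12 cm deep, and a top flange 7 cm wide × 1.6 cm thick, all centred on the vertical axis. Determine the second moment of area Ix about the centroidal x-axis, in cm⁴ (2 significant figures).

Break the section into simple shapes (no overlaps), measuring from the bottom-left corner of the bounding box.
Bottom plate: 21 × 2.2, A = 46.2 cm², y = 1.1 cm, Ī = 18.63 cm⁴.
Web plate: 1.8 × 12, A = 21.6 cm², y = 8.2 cm, Ī = 259.2 cm⁴.
Top plate: 7 × 1.6, A = 11.2 cm², y = 15 cm, Ī = 2.389 cm⁴.
Centroid: ȳ = ΣA·y / ΣA = 5.012 cm.
Transfer each piece to the centroidal x-axis using Ī + A·d² with d = y − 5.012:
  bottom plate: d = -3.912 cm → contributes +725.6 cm⁴
  web plate: d = 3.188 cm → contributes +478.7 cm⁴
  top plate: d = 9.988 cm → contributes +1 120 cm⁴
Total I = 2 324 cm⁴.

Ix ≈ 2300 cm⁴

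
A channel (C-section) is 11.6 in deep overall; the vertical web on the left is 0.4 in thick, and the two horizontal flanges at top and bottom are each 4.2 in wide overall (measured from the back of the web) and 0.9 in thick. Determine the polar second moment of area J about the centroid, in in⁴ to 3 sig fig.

J ≈ 269 in⁴

Break the section into simple shapes (no overlaps), measuring from the bottom-left corner of the bounding box.
Web: 0.4 × 11.6, A = 4.64 in², y = 5.8 in, Ī = 52.03 in⁴.
Top flange (beyond web): 3.8 × 0.9, A = 3.42 in², y = 11.15 in, Ī = 0.23085 in⁴.
Bottom flange (beyond web): 3.8 × 0.9, A = 3.42 in², y = 0.45 in, Ī = 0.23085 in⁴.
By symmetry the centroid is at mid-height, ȳ = 5.8 in.
Transfer each piece to the centroidal x-axis using Ī + A·d² with d = y − 5.8:
  web: d = 0 in → contributes +52.03 in⁴
  top flange (beyond web): d = 5.35 in → contributes +98.12 in⁴
  bottom flange (beyond web): d = -5.35 in → contributes +98.12 in⁴
Total I = 248.27 in⁴.
For the y-axis: x̄ = 1.4512 in.
Repeating about the centroidal y-axis gives I_y = 20.485 in⁴.
Polar second moment: J = I_x + I_y = 268.75 in⁴.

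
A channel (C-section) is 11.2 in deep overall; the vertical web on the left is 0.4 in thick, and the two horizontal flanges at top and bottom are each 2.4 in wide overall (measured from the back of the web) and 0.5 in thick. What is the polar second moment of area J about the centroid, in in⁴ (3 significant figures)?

J ≈ 107 in⁴

Decompose the section into non-overlapping parts with the origin at the bottom-left of its bounding rectangle.
Web: 0.4 × 11.2, A = 4.48 in², y = 5.6 in, Ī = 46.831 in⁴.
Top flange (beyond web): 2 × 0.5, A = 1 in², y = 10.95 in, Ī = 0.020833 in⁴.
Bottom flange (beyond web): 2 × 0.5, A = 1 in², y = 0.25 in, Ī = 0.020833 in⁴.
By symmetry the centroid is at mid-height, ȳ = 5.6 in.
Transfer each piece to the centroidal x-axis using Ī + A·d² with d = y − 5.6:
  web: d = 0 in → contributes +46.831 in⁴
  top flange (beyond web): d = 5.35 in → contributes +28.643 in⁴
  bottom flange (beyond web): d = -5.35 in → contributes +28.643 in⁴
Total I = 104.12 in⁴.
For the y-axis: x̄ = 0.57037 in.
Repeating about the centroidal y-axis gives I_y = 2.7175 in⁴.
Polar second moment: J = I_x + I_y = 106.84 in⁴.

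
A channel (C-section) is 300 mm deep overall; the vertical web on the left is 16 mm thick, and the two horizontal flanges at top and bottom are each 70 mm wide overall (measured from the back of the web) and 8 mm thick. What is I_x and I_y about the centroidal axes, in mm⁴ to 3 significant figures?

Break the section into simple shapes (no overlaps), measuring from the bottom-left corner of the bounding box.
Web: 16 × 300, A = 4 800 mm², y = 150 mm, Ī = 36 000 000 mm⁴.
Top flange (beyond web): 54 × 8, A = 432 mm², y = 296 mm, Ī = 2 304 mm⁴.
Bottom flange (beyond web): 54 × 8, A = 432 mm², y = 4 mm, Ī = 2 304 mm⁴.
By symmetry the centroid is at mid-height, ȳ = 150 mm.
Transfer each piece to the centroidal x-axis using Ī + A·d² with d = y − 150:
  web: d = 0 mm → contributes +36 000 000 mm⁴
  top flange (beyond web): d = 146 mm → contributes +9 210 816 mm⁴
  bottom flange (beyond web): d = -146 mm → contributes +9 210 816 mm⁴
Total I = 54 421 632 mm⁴.
For the y-axis: x̄ = 13.339 mm.
Repeating about the centroidal y-axis gives I_y = 1 209 301 mm⁴.

I_x ≈ 5.44 × 10⁷ mm⁴, I_y ≈ 1.21 × 10⁶ mm⁴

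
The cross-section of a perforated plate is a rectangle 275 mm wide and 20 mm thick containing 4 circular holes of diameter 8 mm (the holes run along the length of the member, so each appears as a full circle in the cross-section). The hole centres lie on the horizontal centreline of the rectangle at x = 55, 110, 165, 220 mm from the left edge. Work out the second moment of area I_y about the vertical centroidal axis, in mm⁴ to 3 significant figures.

Decompose the section into non-overlapping parts with the origin at the bottom-left of its bounding rectangle.
Plate: 275 × 20, A = 5 500 mm², x = 137.5 mm, Ī = 34 661 458 mm⁴.
Hole 1 (subtracted): ⌀8, A = 50.265 mm², x = 55 mm, Ī = 201.06 mm⁴.
Hole 2 (subtracted): ⌀8, A = 50.265 mm², x = 110 mm, Ī = 201.06 mm⁴.
Hole 3 (subtracted): ⌀8, A = 50.265 mm², x = 165 mm, Ī = 201.06 mm⁴.
Hole 4 (subtracted): ⌀8, A = 50.265 mm², x = 220 mm, Ī = 201.06 mm⁴.
By symmetry the centroid is at mid-width, x̄ = 137.5 mm.
Transfer each piece to the vertical centroidal axis using Ī + A·d² with d = x − 137.5:
  plate: d = 0 mm → contributes +34 661 458 mm⁴
  hole 1: d = -82.5 mm → contributes −342 321 mm⁴
  hole 2: d = -27.5 mm → contributes −38 214 mm⁴
  hole 3: d = 27.5 mm → contributes −38 214 mm⁴
  hole 4: d = 82.5 mm → contributes −342 321 mm⁴
Total I = 33 900 389 mm⁴.

I_y ≈ 3.39 × 10⁷ mm⁴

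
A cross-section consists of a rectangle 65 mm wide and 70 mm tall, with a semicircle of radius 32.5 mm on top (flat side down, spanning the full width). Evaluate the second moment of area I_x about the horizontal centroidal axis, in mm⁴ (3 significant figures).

I_x ≈ 4.87 × 10⁶ mm⁴

Treat the section as a set of non-overlapping primitives; coordinates are from the bounding-box lower-left.
Rectangular body: 65 × 70, A = 4 550 mm², y = 35 mm, Ī = 1 857 917 mm⁴.
Semicircular cap: semicircle r = 32.5, A = 1659.2 mm², y = 83.793 mm, Ī = 122 452 mm⁴.
Centroid: ȳ = ΣA·y / ΣA = 48.038 mm.
Transfer each piece to the horizontal centroidal axis using Ī + A·d² with d = y − 48.038:
  rectangular body: d = -13.038 mm → contributes +2 631 385 mm⁴
  semicircular cap: d = 35.755 mm → contributes +2 243 582 mm⁴
Total I = 4 874 967 mm⁴.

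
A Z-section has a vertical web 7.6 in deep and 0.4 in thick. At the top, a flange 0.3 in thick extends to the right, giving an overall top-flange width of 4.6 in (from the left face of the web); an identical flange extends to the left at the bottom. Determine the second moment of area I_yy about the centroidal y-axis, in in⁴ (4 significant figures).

I_yy ≈ 17.08 in⁴

Break the section into simple shapes (no overlaps), measuring from the bottom-left corner of the bounding box.
Web: 0.4 × 7.6, A = 3.04 in², x = 4.4 in, Ī = 0.0405333 in⁴.
Top flange (beyond web): 4.2 × 0.3, A = 1.26 in², x = 6.7 in, Ī = 1.8522 in⁴.
Bottom flange (beyond web): 4.2 × 0.3, A = 1.26 in², x = 2.1 in, Ī = 1.8522 in⁴.
Centroid: x̄ = ΣA·x / ΣA = 4.4 in.
Transfer each piece to the centroidal y-axis using Ī + A·d² with d = x − 4.4:
  web: d = 0 in → contributes +0.0405333 in⁴
  top flange (beyond web): d = 2.3 in → contributes +8.5176 in⁴
  bottom flange (beyond web): d = -2.3 in → contributes +8.5176 in⁴
Total I = 17.0757 in⁴.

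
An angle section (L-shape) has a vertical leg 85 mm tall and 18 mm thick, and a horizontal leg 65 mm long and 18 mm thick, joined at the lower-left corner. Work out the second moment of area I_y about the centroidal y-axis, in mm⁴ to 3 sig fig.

I_y ≈ 7.72 × 10⁵ mm⁴

Treat the section as a set of non-overlapping primitives; coordinates are from the bounding-box lower-left.
Vertical leg: 18 × 85, A = 1 530 mm², x = 9 mm, Ī = 41 310 mm⁴.
Horizontal leg (remainder): 47 × 18, A = 846 mm², x = 41.5 mm, Ī = 155 735 mm⁴.
Centroid: x̄ = ΣA·x / ΣA = 20.572 mm.
Transfer each piece to the centroidal y-axis using Ī + A·d² with d = x − 20.572:
  vertical leg: d = -11.572 mm → contributes +246 193 mm⁴
  horizontal leg (remainder): d = 20.928 mm → contributes +526 268 mm⁴
Total I = 772 461 mm⁴.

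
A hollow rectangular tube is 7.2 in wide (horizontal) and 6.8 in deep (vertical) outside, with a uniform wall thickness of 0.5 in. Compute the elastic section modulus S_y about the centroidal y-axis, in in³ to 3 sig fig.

Split into non-overlapping primitives; take the origin at the lower-left of the bounding box.
Outer rectangle: 7.2 × 6.8, A = 48.96 in², x = 3.6 in, Ī = 211.51 in⁴.
Inner void (subtracted): 6.2 × 5.8, A = 35.96 in², x = 3.6 in, Ī = 115.19 in⁴.
By symmetry the centroid is at mid-width, x̄ = 3.6 in.
All pieces are centred on the centroidal y-axis, so I = ΣĪ (holes subtracted) = 96.315 in⁴.
Extreme fibre distance c = 3.6 in; S = I/c = 26.754 in³.

S_y ≈ 26.8 in³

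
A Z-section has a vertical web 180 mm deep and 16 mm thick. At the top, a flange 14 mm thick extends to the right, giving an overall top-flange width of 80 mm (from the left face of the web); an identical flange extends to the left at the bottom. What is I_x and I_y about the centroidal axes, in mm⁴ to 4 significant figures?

I_x ≈ 2.015 × 10⁷ mm⁴, I_y ≈ 3.540 × 10⁶ mm⁴

Decompose the section into non-overlapping parts with the origin at the bottom-left of its bounding rectangle.
Web: 16 × 180, A = 2 880 mm², y = 90 mm, Ī = 7 776 000 mm⁴.
Top flange (beyond web): 64 × 14, A = 896 mm², y = 173 mm, Ī = 14634.7 mm⁴.
Bottom flange (beyond web): 64 × 14, A = 896 mm², y = 7 mm, Ī = 14634.7 mm⁴.
Centroid: ȳ = ΣA·y / ΣA = 90 mm.
Transfer each piece to the centroidal x-axis using Ī + A·d² with d = y − 90:
  web: d = 0 mm → contributes +7 776 000 mm⁴
  top flange (beyond web): d = 83 mm → contributes +6 187 179 mm⁴
  bottom flange (beyond web): d = -83 mm → contributes +6 187 179 mm⁴
Total I = 20 150 357 mm⁴.
For the y-axis: x̄ = 72 mm.
Repeating about the centroidal y-axis gives I_y = 3 540 309 mm⁴.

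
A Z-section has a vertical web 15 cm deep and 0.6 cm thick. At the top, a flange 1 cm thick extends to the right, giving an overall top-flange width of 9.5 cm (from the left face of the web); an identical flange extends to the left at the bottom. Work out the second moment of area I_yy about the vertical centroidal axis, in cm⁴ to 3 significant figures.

I_yy ≈ 519 cm⁴

Break the section into simple shapes (no overlaps), measuring from the bottom-left corner of the bounding box.
Web: 0.6 × 15, A = 9 cm², x = 9.2 cm, Ī = 0.27 cm⁴.
Top flange (beyond web): 8.9 × 1, A = 8.9 cm², x = 13.95 cm, Ī = 58.747 cm⁴.
Bottom flange (beyond web): 8.9 × 1, A = 8.9 cm², x = 4.45 cm, Ī = 58.747 cm⁴.
Centroid: x̄ = ΣA·x / ΣA = 9.2 cm.
Transfer each piece to the vertical centroidal axis using Ī + A·d² with d = x − 9.2:
  web: d = 0 cm → contributes +0.27 cm⁴
  top flange (beyond web): d = 4.75 cm → contributes +259.55 cm⁴
  bottom flange (beyond web): d = -4.75 cm → contributes +259.55 cm⁴
Total I = 519.38 cm⁴.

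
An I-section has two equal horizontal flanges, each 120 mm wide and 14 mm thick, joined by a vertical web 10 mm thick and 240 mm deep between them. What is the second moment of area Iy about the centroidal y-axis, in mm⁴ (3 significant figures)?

Break the section into simple shapes (no overlaps), measuring from the bottom-left corner of the bounding box.
Bottom flange: 120 × 14, A = 1 680 mm², x = 60 mm, Ī = 2 016 000 mm⁴.
Web: 10 × 240, A = 2 400 mm², x = 60 mm, Ī = 20 000 mm⁴.
Top flange: 120 × 14, A = 1 680 mm², x = 60 mm, Ī = 2 016 000 mm⁴.
By symmetry the centroid is at mid-width, x̄ = 60 mm.
All pieces are centred on the centroidal y-axis, so I = ΣĪ = 4 052 000 mm⁴.

Iy ≈ 4.05 × 10⁶ mm⁴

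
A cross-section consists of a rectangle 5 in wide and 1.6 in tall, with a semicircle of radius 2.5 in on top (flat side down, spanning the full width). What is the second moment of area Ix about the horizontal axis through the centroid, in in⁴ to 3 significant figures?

Split into non-overlapping primitives; take the origin at the lower-left of the bounding box.
Rectangular body: 5 × 1.6, A = 8 in², y = 0.8 in, Ī = 1.7067 in⁴.
Semicircular cap: semicircle r = 2.5, A = 9.8175 in², y = 2.661 in, Ī = 4.2874 in⁴.
Centroid: ȳ = ΣA·y / ΣA = 1.8254 in.
Transfer each piece to the horizontal axis through the centroid using Ī + A·d² with d = y − 1.8254:
  rectangular body: d = -1.0254 in → contributes +10.119 in⁴
  semicircular cap: d = 0.8356 in → contributes +11.142 in⁴
Total I = 21.261 in⁴.

Ix ≈ 21.3 in⁴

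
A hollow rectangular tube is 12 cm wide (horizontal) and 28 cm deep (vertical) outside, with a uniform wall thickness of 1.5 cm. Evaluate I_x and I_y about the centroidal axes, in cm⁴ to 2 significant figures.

I_x ≈ 1.0 × 10⁴ cm⁴, I_y ≈ 2500 cm⁴

Treat the section as a set of non-overlapping primitives; coordinates are from the bounding-box lower-left.
Outer rectangle: 12 × 28, A = 336 cm², y = 14 cm, Ī = 21 952 cm⁴.
Inner void (subtracted): 9 × 25, A = 225 cm², y = 14 cm, Ī = 11 719 cm⁴.
By symmetry the centroid is at mid-height, ȳ = 14 cm.
All pieces are centred on the centroidal x-axis, so I = ΣĪ (holes subtracted) = 10 233 cm⁴.
Repeating about the centroidal y-axis gives I_y = 2 513 cm⁴.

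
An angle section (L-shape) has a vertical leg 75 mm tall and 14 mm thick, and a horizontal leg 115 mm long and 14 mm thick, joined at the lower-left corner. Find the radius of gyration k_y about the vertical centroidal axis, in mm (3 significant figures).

k_y ≈ 36.1 mm

Split into non-overlapping primitives; take the origin at the lower-left of the bounding box.
Vertical leg: 14 × 75, A = 1 050 mm², x = 7 mm, Ī = 17 150 mm⁴.
Horizontal leg (remainder): 101 × 14, A = 1 414 mm², x = 64.5 mm, Ī = 1 202 018 mm⁴.
Centroid: x̄ = ΣA·x / ΣA = 39.997 mm.
Transfer each piece to the vertical centroidal axis using Ī + A·d² with d = x − 39.997:
  vertical leg: d = -32.997 mm → contributes +1 160 403 mm⁴
  horizontal leg (remainder): d = 24.503 mm → contributes +2 050 968 mm⁴
Total I = 3 211 371 mm⁴.
Radius of gyration: k = √(I/A) = √(3 211 371 / 2 464) = 36.101 mm.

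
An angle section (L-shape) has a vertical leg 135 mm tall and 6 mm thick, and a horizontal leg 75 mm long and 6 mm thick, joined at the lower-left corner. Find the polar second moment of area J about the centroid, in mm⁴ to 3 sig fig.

Treat the section as a set of non-overlapping primitives; coordinates are from the bounding-box lower-left.
Vertical leg: 6 × 135, A = 810 mm², y = 67.5 mm, Ī = 1 230 188 mm⁴.
Horizontal leg (remainder): 69 × 6, A = 414 mm², y = 3 mm, Ī = 1 242 mm⁴.
Centroid: ȳ = ΣA·y / ΣA = 45.684 mm.
Transfer each piece to the centroidal x-axis using Ī + A·d² with d = y − 45.684:
  vertical leg: d = 21.816 mm → contributes +1 615 703 mm⁴
  horizontal leg (remainder): d = -42.684 mm → contributes +755 512 mm⁴
Total I = 2 371 216 mm⁴.
For the y-axis: x̄ = 15.684 mm.
Repeating about the centroidal y-axis gives I_y = 551 956 mm⁴.
Polar second moment: J = I_x + I_y = 2 923 171 mm⁴.

J ≈ 2.92 × 10⁶ mm⁴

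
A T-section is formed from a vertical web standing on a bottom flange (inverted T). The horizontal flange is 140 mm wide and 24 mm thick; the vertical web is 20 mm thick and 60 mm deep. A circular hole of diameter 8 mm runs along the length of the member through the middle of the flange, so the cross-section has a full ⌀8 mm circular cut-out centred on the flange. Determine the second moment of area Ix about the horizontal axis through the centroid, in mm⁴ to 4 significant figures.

Split into non-overlapping primitives; take the origin at the lower-left of the bounding box.
Flange: 140 × 24, A = 3 360 mm², y = 12 mm, Ī = 161 280 mm⁴.
Web: 20 × 60, A = 1 200 mm², y = 54 mm, Ī = 360 000 mm⁴.
Hole (subtracted): ⌀8, A = 50.2655 mm², y = 12 mm, Ī = 201.062 mm⁴.
Centroid: ȳ = ΣA·y / ΣA = 23.1758 mm.
Transfer each piece to the horizontal axis through the centroid using Ī + A·d² with d = y − 23.1758:
  flange: d = -11.1758 mm → contributes +580 941 mm⁴
  web: d = 30.8242 mm → contributes +1 500 156 mm⁴
  hole: d = -11.1758 mm → contributes −6479.17 mm⁴
Total I = 2 074 617 mm⁴.

Ix ≈ 2.075 × 10⁶ mm⁴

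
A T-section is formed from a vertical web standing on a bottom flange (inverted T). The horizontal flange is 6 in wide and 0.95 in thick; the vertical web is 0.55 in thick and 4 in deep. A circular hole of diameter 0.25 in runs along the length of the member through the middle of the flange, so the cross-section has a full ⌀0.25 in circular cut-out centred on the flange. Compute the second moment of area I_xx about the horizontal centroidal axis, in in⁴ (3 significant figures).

Treat the section as a set of non-overlapping primitives; coordinates are from the bounding-box lower-left.
Flange: 6 × 0.95, A = 5.7 in², y = 0.475 in, Ī = 0.42869 in⁴.
Web: 0.55 × 4, A = 2.2 in², y = 2.95 in, Ī = 2.9333 in⁴.
Hole (subtracted): ⌀0.25, A = 0.049087 in², y = 0.475 in, Ī = 0.00019175 in⁴.
Centroid: ȳ = ΣA·y / ΣA = 1.1685 in.
Transfer each piece to the horizontal centroidal axis using Ī + A·d² with d = y − 1.1685:
  flange: d = -0.69355 in → contributes +3.1705 in⁴
  web: d = 1.7815 in → contributes +9.9152 in⁴
  hole: d = -0.69355 in → contributes −0.023803 in⁴
Total I = 13.062 in⁴.

I_xx ≈ 13.1 in⁴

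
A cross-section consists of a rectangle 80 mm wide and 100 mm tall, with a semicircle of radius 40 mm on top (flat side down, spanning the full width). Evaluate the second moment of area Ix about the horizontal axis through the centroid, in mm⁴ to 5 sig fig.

Decompose the section into non-overlapping parts with the origin at the bottom-left of its bounding rectangle.
Rectangular body: 80 × 100, A = 8 000 mm², y = 50 mm, Ī = 6 666 667 mm⁴.
Semicircular cap: semicircle r = 40, A = 2513.274 mm², y = 116.9765 mm, Ī = 280977.8 mm⁴.
Centroid: ȳ = ΣA·y / ΣA = 66.01122 mm.
Transfer each piece to the horizontal axis through the centroid using Ī + A·d² with d = y − 66.01122:
  rectangular body: d = -16.01122 mm → contributes +8 717 541 mm⁴
  semicircular cap: d = 50.9653 mm → contributes +6 809 113 mm⁴
Total I = 15 526 653 mm⁴.

Ix ≈ 1.5527 × 10⁷ mm⁴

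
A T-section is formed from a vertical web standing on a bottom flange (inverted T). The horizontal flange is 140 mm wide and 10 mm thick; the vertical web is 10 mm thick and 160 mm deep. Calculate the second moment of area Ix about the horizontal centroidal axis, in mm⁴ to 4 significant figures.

Decompose the section into non-overlapping parts with the origin at the bottom-left of its bounding rectangle.
Flange: 140 × 10, A = 1 400 mm², y = 5 mm, Ī = 11666.7 mm⁴.
Web: 10 × 160, A = 1 600 mm², y = 90 mm, Ī = 3 413 333 mm⁴.
Centroid: ȳ = ΣA·y / ΣA = 50.3333 mm.
Transfer each piece to the horizontal centroidal axis using Ī + A·d² with d = y − 50.3333:
  flange: d = -45.3333 mm → contributes +2 888 822 mm⁴
  web: d = 39.6667 mm → contributes +5 930 844 mm⁴
Total I = 8 819 667 mm⁴.

Ix ≈ 8.820 × 10⁶ mm⁴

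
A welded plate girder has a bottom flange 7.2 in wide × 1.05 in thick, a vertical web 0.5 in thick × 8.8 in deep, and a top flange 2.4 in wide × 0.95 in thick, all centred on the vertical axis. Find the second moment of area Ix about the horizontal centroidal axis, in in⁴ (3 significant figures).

Ix ≈ 219 in⁴

Break the section into simple shapes (no overlaps), measuring from the bottom-left corner of the bounding box.
Bottom plate: 7.2 × 1.05, A = 7.56 in², y = 0.525 in, Ī = 0.69458 in⁴.
Web plate: 0.5 × 8.8, A = 4.4 in², y = 5.45 in, Ī = 28.395 in⁴.
Top plate: 2.4 × 0.95, A = 2.28 in², y = 10.325 in, Ī = 0.17148 in⁴.
Centroid: ȳ = ΣA·y / ΣA = 3.6159 in.
Transfer each piece to the horizontal centroidal axis using Ī + A·d² with d = y − 3.6159:
  bottom plate: d = -3.0909 in → contributes +72.919 in⁴
  web plate: d = 1.8341 in → contributes +43.196 in⁴
  top plate: d = 6.7091 in → contributes +102.8 in⁴
Total I = 218.92 in⁴.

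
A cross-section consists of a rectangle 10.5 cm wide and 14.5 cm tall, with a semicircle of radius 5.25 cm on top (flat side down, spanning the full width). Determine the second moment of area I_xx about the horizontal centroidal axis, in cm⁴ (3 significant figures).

Break the section into simple shapes (no overlaps), measuring from the bottom-left corner of the bounding box.
Rectangular body: 10.5 × 14.5, A = 152.25 cm², y = 7.25 cm, Ī = 2667.5 cm⁴.
Semicircular cap: semicircle r = 5.25, A = 43.295 cm², y = 16.728 cm, Ī = 83.381 cm⁴.
Centroid: ȳ = ΣA·y / ΣA = 9.3485 cm.
Transfer each piece to the horizontal centroidal axis using Ī + A·d² with d = y − 9.3485:
  rectangular body: d = -2.0985 cm → contributes +3 338 cm⁴
  semicircular cap: d = 7.3796 cm → contributes +2441.2 cm⁴
Total I = 5779.2 cm⁴.

I_xx ≈ 5780 cm⁴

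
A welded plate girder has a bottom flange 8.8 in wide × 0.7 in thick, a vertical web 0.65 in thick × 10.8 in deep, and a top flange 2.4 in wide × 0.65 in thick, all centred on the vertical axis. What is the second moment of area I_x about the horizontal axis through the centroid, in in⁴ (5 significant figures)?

Break the section into simple shapes (no overlaps), measuring from the bottom-left corner of the bounding box.
Bottom plate: 8.8 × 0.7, A = 6.16 in², y = 0.35 in, Ī = 0.2515333 in⁴.
Web plate: 0.65 × 10.8, A = 7.02 in², y = 6.1 in, Ī = 68.2344 in⁴.
Top plate: 2.4 × 0.65, A = 1.56 in², y = 11.825 in, Ī = 0.054925 in⁴.
Centroid: ȳ = ΣA·y / ΣA = 4.302917 in.
Transfer each piece to the horizontal axis through the centroid using Ī + A·d² with d = y − 4.302917:
  bottom plate: d = -3.952917 in → contributes +96.50495 in⁴
  web plate: d = 1.797083 in → contributes +90.90554 in⁴
  top plate: d = 7.522083 in → contributes +88.32242 in⁴
Total I = 275.7329 in⁴.

I_x ≈ 275.73 in⁴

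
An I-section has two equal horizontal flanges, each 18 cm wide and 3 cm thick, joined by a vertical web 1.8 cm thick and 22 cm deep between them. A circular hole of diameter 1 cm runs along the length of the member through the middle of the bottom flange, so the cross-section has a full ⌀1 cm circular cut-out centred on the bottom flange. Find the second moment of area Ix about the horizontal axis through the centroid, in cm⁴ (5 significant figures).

Decompose the section into non-overlapping parts with the origin at the bottom-left of its bounding rectangle.
Bottom flange: 18 × 3, A = 54 cm², y = 1.5 cm, Ī = 40.5 cm⁴.
Web: 1.8 × 22, A = 39.6 cm², y = 14 cm, Ī = 1597.2 cm⁴.
Top flange: 18 × 3, A = 54 cm², y = 26.5 cm, Ī = 40.5 cm⁴.
Hole (subtracted): ⌀1, A = 0.7853982 cm², y = 1.5 cm, Ī = 0.04908739 cm⁴.
Centroid: ȳ = ΣA·y / ΣA = 14.06687 cm.
Transfer each piece to the horizontal axis through the centroid using Ī + A·d² with d = y − 14.06687:
  bottom flange: d = -12.56687 cm → contributes +8568.516 cm⁴
  web: d = -0.0668699 cm → contributes +1597.377 cm⁴
  top flange: d = 12.43313 cm → contributes +8387.967 cm⁴
  hole: d = -12.56687 cm → contributes −124.084 cm⁴
Total I = 18429.78 cm⁴.

Ix ≈ 1.8430 × 10⁴ cm⁴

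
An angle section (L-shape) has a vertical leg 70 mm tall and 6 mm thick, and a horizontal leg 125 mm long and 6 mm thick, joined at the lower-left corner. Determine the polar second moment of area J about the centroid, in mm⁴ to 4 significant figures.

Break the section into simple shapes (no overlaps), measuring from the bottom-left corner of the bounding box.
Vertical leg: 6 × 70, A = 420 mm², y = 35 mm, Ī = 171 500 mm⁴.
Horizontal leg (remainder): 119 × 6, A = 714 mm², y = 3 mm, Ī = 2 142 mm⁴.
Centroid: ȳ = ΣA·y / ΣA = 14.8519 mm.
Transfer each piece to the centroidal x-axis using Ī + A·d² with d = y − 14.8519:
  vertical leg: d = 20.1481 mm → contributes +341 998 mm⁴
  horizontal leg (remainder): d = -11.8519 mm → contributes +102 435 mm⁴
Total I = 444 433 mm⁴.
For the y-axis: x̄ = 42.3519 mm.
Repeating about the centroidal y-axis gives I_y = 1 876 826 mm⁴.
Polar second moment: J = I_x + I_y = 2 321 259 mm⁴.

J ≈ 2.321 × 10⁶ mm⁴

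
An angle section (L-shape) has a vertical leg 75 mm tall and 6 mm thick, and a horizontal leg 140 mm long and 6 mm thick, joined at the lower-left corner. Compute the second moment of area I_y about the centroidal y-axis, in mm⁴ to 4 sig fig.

Break the section into simple shapes (no overlaps), measuring from the bottom-left corner of the bounding box.
Vertical leg: 6 × 75, A = 450 mm², x = 3 mm, Ī = 1 350 mm⁴.
Horizontal leg (remainder): 134 × 6, A = 804 mm², x = 73 mm, Ī = 1 203 052 mm⁴.
Centroid: x̄ = ΣA·x / ΣA = 47.8804 mm.
Transfer each piece to the centroidal y-axis using Ī + A·d² with d = x − 47.8804:
  vertical leg: d = -44.8804 mm → contributes +907 762 mm⁴
  horizontal leg (remainder): d = 25.1196 mm → contributes +1 710 372 mm⁴
Total I = 2 618 134 mm⁴.

I_y ≈ 2.618 × 10⁶ mm⁴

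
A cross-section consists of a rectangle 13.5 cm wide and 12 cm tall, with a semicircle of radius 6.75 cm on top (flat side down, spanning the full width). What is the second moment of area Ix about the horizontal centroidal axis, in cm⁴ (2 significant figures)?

Ix ≈ 6100 cm⁴

Treat the section as a set of non-overlapping primitives; coordinates are from the bounding-box lower-left.
Rectangular body: 13.5 × 12, A = 162 cm², y = 6 cm, Ī = 1 944 cm⁴.
Semicircular cap: semicircle r = 6.75, A = 71.57 cm², y = 14.86 cm, Ī = 227.8 cm⁴.
Centroid: ȳ = ΣA·y / ΣA = 8.716 cm.
Transfer each piece to the horizontal centroidal axis using Ī + A·d² with d = y − 8.716:
  rectangular body: d = -2.716 cm → contributes +3 139 cm⁴
  semicircular cap: d = 6.148 cm → contributes +2 933 cm⁴
Total I = 6 073 cm⁴.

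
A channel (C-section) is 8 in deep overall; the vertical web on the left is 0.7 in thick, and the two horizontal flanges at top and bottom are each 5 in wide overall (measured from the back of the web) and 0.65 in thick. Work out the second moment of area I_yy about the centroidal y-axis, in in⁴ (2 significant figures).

Decompose the section into non-overlapping parts with the origin at the bottom-left of its bounding rectangle.
Web: 0.7 × 8, A = 5.6 in², x = 0.35 in, Ī = 0.2287 in⁴.
Top flange (beyond web): 4.3 × 0.65, A = 2.795 in², x = 2.85 in, Ī = 4.307 in⁴.
Bottom flange (beyond web): 4.3 × 0.65, A = 2.795 in², x = 2.85 in, Ī = 4.307 in⁴.
Centroid: x̄ = ΣA·x / ΣA = 1.599 in.
Transfer each piece to the centroidal y-axis using Ī + A·d² with d = x − 1.599:
  web: d = -1.249 in → contributes +8.963 in⁴
  top flange (beyond web): d = 1.251 in → contributes +8.682 in⁴
  bottom flange (beyond web): d = 1.251 in → contributes +8.682 in⁴
Total I = 26.33 in⁴.

I_yy ≈ 26 in⁴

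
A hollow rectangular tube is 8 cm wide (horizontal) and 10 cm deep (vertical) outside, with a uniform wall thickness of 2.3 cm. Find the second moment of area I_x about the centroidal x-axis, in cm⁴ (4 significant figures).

Break the section into simple shapes (no overlaps), measuring from the bottom-left corner of the bounding box.
Outer rectangle: 8 × 10, A = 80 cm², y = 5 cm, Ī = 666.667 cm⁴.
Inner void (subtracted): 3.4 × 5.4, A = 18.36 cm², y = 5 cm, Ī = 44.6148 cm⁴.
By symmetry the centroid is at mid-height, ȳ = 5 cm.
All pieces are centred on the centroidal x-axis, so I = ΣĪ (holes subtracted) = 622.052 cm⁴.

I_x ≈ 622.1 cm⁴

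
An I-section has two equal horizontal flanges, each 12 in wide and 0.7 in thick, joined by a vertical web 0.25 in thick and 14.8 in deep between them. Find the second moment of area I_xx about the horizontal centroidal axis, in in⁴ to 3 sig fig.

Break the section into simple shapes (no overlaps), measuring from the bottom-left corner of the bounding box.
Bottom flange: 12 × 0.7, A = 8.4 in², y = 0.35 in, Ī = 0.343 in⁴.
Web: 0.25 × 14.8, A = 3.7 in², y = 8.1 in, Ī = 67.537 in⁴.
Top flange: 12 × 0.7, A = 8.4 in², y = 15.85 in, Ī = 0.343 in⁴.
By symmetry the centroid is at mid-height, ȳ = 8.1 in.
Transfer each piece to the horizontal centroidal axis using Ī + A·d² with d = y − 8.1:
  bottom flange: d = -7.75 in → contributes +504.87 in⁴
  web: d = 0 in → contributes +67.537 in⁴
  top flange: d = 7.75 in → contributes +504.87 in⁴
Total I = 1077.3 in⁴.

I_xx ≈ 1080 in⁴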